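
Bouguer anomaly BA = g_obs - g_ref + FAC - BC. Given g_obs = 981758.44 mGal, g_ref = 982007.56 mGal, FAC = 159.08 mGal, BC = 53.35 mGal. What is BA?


BA = g_obs - g_ref + FAC - BC
= 981758.44 - 982007.56 + 159.08 - 53.35
= -143.39 mGal

-143.39


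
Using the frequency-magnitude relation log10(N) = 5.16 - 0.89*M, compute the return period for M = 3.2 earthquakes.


log10(N) = 5.16 - 0.89*3.2 = 2.312
N = 10^2.312 = 205.116218
T = 1/N = 1/205.116218 = 0.0049 years

0.0049


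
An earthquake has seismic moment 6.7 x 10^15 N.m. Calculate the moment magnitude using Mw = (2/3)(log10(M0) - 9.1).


log10(M0) = log10(6.7 x 10^15) = 15.8261
Mw = 2/3 * (15.8261 - 9.1)
= 2/3 * 6.7261
= 4.48

4.48


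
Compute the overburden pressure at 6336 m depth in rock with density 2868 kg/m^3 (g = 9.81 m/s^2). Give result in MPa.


P = rho * g * z / 1e6
= 2868 * 9.81 * 6336 / 1e6
= 178263866.88 / 1e6
= 178.2639 MPa

178.2639


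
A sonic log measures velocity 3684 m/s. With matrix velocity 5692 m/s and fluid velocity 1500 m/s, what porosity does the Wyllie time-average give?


1/V - 1/Vm = 1/3684 - 1/5692 = 9.576e-05
1/Vf - 1/Vm = 1/1500 - 1/5692 = 0.00049098
phi = 9.576e-05 / 0.00049098 = 0.195

0.195


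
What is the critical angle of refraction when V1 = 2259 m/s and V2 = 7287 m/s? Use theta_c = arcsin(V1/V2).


V1/V2 = 2259/7287 = 0.310004
theta_c = arcsin(0.310004) = 18.0595 degrees

18.0595


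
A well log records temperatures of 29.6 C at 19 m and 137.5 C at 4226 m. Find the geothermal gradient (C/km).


dT = 137.5 - 29.6 = 107.9 C
dz = 4226 - 19 = 4207 m
gradient = dT/dz * 1000 = 107.9/4207 * 1000 = 25.6477 C/km

25.6477


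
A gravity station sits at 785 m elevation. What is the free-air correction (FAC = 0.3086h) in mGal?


FAC = 0.3086 * h
= 0.3086 * 785
= 242.251 mGal

242.251


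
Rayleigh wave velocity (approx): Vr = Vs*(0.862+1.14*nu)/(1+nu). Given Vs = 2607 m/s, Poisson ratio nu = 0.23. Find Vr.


Numerator factor = 0.862 + 1.14*0.23 = 1.1242
Denominator = 1 + 0.23 = 1.23
Vr = 2607 * 1.1242 / 1.23 = 2382.76 m/s

2382.76


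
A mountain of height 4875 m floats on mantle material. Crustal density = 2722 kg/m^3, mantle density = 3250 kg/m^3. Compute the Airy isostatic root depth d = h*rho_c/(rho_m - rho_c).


rho_m - rho_c = 3250 - 2722 = 528
d = 4875 * 2722 / 528
= 13269750 / 528
= 25132.1 m

25132.1


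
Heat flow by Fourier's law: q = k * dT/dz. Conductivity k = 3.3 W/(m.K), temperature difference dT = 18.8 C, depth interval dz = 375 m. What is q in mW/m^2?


q = k * dT / dz * 1000
= 3.3 * 18.8 / 375 * 1000
= 0.16544 * 1000
= 165.44 mW/m^2

165.44


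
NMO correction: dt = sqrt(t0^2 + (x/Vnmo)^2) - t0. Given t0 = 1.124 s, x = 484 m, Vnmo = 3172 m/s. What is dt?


x/Vnmo = 484/3172 = 0.152585
(x/Vnmo)^2 = 0.023282
t0^2 = 1.263376
sqrt(1.263376 + 0.023282) = 1.13431
dt = 1.13431 - 1.124 = 0.01031

0.01031


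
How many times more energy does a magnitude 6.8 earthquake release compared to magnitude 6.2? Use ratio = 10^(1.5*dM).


M2 - M1 = 6.8 - 6.2 = 0.6
1.5 * 0.6 = 0.9
ratio = 10^0.9 = 7.94

7.94


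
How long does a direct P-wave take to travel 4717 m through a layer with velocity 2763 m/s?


t = x / V
= 4717 / 2763
= 1.7072 s

1.7072


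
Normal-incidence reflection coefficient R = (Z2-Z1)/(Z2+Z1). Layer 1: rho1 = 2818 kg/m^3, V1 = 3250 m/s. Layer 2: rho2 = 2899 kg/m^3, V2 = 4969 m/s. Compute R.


Z1 = 2818 * 3250 = 9158500
Z2 = 2899 * 4969 = 14405131
R = (14405131 - 9158500) / (14405131 + 9158500) = 5246631 / 23563631 = 0.2227

0.2227


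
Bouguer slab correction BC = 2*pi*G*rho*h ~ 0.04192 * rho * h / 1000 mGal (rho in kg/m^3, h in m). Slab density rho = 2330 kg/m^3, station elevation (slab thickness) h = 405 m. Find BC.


BC = 0.04192 * rho * h / 1000
= 0.04192 * 2330 * 405 / 1000
= 39.5578 mGal

39.5578


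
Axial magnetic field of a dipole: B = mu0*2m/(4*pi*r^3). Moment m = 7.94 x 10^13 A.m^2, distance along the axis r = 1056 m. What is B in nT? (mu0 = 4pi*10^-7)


m = 7.94 x 10^13 = 79400000000000 A.m^2
2m = 158800000000000 A.m^2
r^3 = 1056^3 = 1177583616
B = (4pi*10^-7) * 158800000000000 / (4*pi * 1177583616) * 1e9
= 199553965.356024 / 14797952148.05 * 1e9
= 13485241.9686 nT

13485241.9686


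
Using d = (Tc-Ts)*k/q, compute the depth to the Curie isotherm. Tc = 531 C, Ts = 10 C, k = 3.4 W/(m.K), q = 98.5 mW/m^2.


T_Curie - T_surf = 531 - 10 = 521 C
Convert q to W/m^2: 98.5 mW/m^2 = 0.0985 W/m^2
d = 521 * 3.4 / 0.0985 = 17983.76 m

17983.76


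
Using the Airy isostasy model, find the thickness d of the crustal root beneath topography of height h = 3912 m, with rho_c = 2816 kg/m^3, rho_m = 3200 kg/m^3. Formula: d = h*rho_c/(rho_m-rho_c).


rho_m - rho_c = 3200 - 2816 = 384
d = 3912 * 2816 / 384
= 11016192 / 384
= 28688.0 m

28688.0


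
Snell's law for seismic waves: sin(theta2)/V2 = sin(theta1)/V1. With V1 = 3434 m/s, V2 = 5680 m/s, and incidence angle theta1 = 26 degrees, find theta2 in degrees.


sin(theta1) = sin(26 deg) = 0.438371
sin(theta2) = V2/V1 * sin(theta1) = 5680/3434 * 0.438371 = 0.725087
theta2 = arcsin(0.725087) = 46.4761 degrees

46.4761


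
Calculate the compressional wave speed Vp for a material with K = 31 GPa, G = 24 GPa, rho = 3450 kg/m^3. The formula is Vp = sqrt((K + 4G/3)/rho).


First compute the effective modulus:
K + 4G/3 = 31e9 + 4*24e9/3 = 63000000000.0 Pa
Then divide by density:
63000000000.0 / 3450 = 18260869.5652 Pa/(kg/m^3)
Take the square root:
Vp = sqrt(18260869.5652) = 4273.27 m/s

4273.27


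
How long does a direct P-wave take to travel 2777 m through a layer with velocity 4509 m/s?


t = x / V
= 2777 / 4509
= 0.6159 s

0.6159


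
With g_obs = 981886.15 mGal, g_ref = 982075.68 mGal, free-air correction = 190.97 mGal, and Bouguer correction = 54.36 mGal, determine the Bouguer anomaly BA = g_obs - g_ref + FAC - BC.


BA = g_obs - g_ref + FAC - BC
= 981886.15 - 982075.68 + 190.97 - 54.36
= -52.92 mGal

-52.92


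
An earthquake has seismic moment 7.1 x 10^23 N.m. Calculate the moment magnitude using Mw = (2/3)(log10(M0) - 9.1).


log10(M0) = log10(7.1 x 10^23) = 23.8513
Mw = 2/3 * (23.8513 - 9.1)
= 2/3 * 14.7513
= 9.83

9.83


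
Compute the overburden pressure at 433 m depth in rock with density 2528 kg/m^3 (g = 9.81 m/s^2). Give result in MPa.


P = rho * g * z / 1e6
= 2528 * 9.81 * 433 / 1e6
= 10738261.44 / 1e6
= 10.7383 MPa

10.7383


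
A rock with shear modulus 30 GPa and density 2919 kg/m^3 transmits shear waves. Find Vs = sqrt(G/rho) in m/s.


Convert G to Pa: G = 30e9 Pa
Compute G/rho = 30e9 / 2919 = 10277492.2919
Vs = sqrt(10277492.2919) = 3205.85 m/s

3205.85


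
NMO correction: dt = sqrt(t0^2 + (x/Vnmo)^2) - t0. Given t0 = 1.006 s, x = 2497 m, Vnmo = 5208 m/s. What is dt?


x/Vnmo = 2497/5208 = 0.479455
(x/Vnmo)^2 = 0.229877
t0^2 = 1.012036
sqrt(1.012036 + 0.229877) = 1.114411
dt = 1.114411 - 1.006 = 0.108411

0.108411


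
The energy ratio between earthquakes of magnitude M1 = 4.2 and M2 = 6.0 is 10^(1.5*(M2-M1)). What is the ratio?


M2 - M1 = 6.0 - 4.2 = 1.8
1.5 * 1.8 = 2.7
ratio = 10^2.7 = 501.19

501.19


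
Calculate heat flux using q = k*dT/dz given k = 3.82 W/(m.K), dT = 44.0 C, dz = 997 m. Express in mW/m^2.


q = k * dT / dz * 1000
= 3.82 * 44.0 / 997 * 1000
= 0.168586 * 1000
= 168.5858 mW/m^2

168.5858


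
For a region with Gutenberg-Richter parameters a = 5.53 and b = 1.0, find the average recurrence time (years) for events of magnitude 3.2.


log10(N) = 5.53 - 1.0*3.2 = 2.33
N = 10^2.33 = 213.796209
T = 1/N = 1/213.796209 = 0.0047 years

0.0047


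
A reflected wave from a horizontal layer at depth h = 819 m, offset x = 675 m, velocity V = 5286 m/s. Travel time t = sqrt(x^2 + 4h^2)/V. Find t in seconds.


x^2 + 4h^2 = 675^2 + 4*819^2 = 455625 + 2683044 = 3138669
sqrt(3138669) = 1771.6289
t = 1771.6289 / 5286 = 0.3352 s

0.3352


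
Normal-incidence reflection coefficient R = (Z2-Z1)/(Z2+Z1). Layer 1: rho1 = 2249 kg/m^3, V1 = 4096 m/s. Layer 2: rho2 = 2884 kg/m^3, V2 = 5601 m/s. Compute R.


Z1 = 2249 * 4096 = 9211904
Z2 = 2884 * 5601 = 16153284
R = (16153284 - 9211904) / (16153284 + 9211904) = 6941380 / 25365188 = 0.2737

0.2737


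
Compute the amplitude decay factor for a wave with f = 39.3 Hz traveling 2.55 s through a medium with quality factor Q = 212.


pi*f*t/Q = pi*39.3*2.55/212 = 1.485069
A/A0 = exp(-1.485069) = 0.226487

0.226487


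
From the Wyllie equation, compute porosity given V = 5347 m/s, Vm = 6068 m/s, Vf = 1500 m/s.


1/V - 1/Vm = 1/5347 - 1/6068 = 2.222e-05
1/Vf - 1/Vm = 1/1500 - 1/6068 = 0.00050187
phi = 2.222e-05 / 0.00050187 = 0.0443

0.0443


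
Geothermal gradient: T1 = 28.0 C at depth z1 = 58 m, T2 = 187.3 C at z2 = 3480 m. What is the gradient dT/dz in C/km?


dT = 187.3 - 28.0 = 159.3 C
dz = 3480 - 58 = 3422 m
gradient = dT/dz * 1000 = 159.3/3422 * 1000 = 46.5517 C/km

46.5517


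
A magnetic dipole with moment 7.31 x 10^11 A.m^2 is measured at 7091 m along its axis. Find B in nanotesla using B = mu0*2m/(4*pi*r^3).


m = 7.31 x 10^11 = 731000000000 A.m^2
2m = 1462000000000 A.m^2
r^3 = 7091^3 = 356551654571
B = (4pi*10^-7) * 1462000000000 / (4*pi * 356551654571) * 1e9
= 1837203.383819 / 4480560234502.16 * 1e9
= 410.0388 nT

410.0388


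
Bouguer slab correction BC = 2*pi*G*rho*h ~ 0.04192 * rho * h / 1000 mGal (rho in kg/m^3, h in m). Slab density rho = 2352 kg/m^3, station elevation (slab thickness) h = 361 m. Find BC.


BC = 0.04192 * rho * h / 1000
= 0.04192 * 2352 * 361 / 1000
= 35.5931 mGal

35.5931


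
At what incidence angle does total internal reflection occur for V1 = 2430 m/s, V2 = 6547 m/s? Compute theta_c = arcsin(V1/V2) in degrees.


V1/V2 = 2430/6547 = 0.371162
theta_c = arcsin(0.371162) = 21.7873 degrees

21.7873


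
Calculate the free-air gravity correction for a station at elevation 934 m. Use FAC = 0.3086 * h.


FAC = 0.3086 * h
= 0.3086 * 934
= 288.2324 mGal

288.2324


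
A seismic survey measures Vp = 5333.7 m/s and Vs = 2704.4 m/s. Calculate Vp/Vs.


Vp/Vs = 5333.7 / 2704.4
= 1.9722

1.9722


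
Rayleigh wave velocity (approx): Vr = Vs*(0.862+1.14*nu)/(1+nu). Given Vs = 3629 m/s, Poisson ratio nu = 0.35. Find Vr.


Numerator factor = 0.862 + 1.14*0.35 = 1.261
Denominator = 1 + 0.35 = 1.35
Vr = 3629 * 1.261 / 1.35 = 3389.75 m/s

3389.75


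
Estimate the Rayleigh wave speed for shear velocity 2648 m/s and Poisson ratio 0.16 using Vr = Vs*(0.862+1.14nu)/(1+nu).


Numerator factor = 0.862 + 1.14*0.16 = 1.0444
Denominator = 1 + 0.16 = 1.16
Vr = 2648 * 1.0444 / 1.16 = 2384.11 m/s

2384.11


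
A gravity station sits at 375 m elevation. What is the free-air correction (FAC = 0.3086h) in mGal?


FAC = 0.3086 * h
= 0.3086 * 375
= 115.725 mGal

115.725


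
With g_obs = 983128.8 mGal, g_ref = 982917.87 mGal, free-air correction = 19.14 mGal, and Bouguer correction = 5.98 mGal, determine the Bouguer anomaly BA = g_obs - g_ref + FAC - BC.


BA = g_obs - g_ref + FAC - BC
= 983128.8 - 982917.87 + 19.14 - 5.98
= 224.09 mGal

224.09


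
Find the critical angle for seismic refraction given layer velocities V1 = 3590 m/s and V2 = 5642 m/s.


V1/V2 = 3590/5642 = 0.636299
theta_c = arcsin(0.636299) = 39.5164 degrees

39.5164


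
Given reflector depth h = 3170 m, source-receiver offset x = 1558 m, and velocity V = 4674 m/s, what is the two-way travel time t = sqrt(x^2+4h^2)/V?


x^2 + 4h^2 = 1558^2 + 4*3170^2 = 2427364 + 40195600 = 42622964
sqrt(42622964) = 6528.6265
t = 6528.6265 / 4674 = 1.3968 s

1.3968


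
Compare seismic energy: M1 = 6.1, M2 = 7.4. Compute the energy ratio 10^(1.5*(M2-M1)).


M2 - M1 = 7.4 - 6.1 = 1.3
1.5 * 1.3 = 1.95
ratio = 10^1.95 = 89.13

89.13


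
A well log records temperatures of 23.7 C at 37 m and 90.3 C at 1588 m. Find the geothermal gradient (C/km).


dT = 90.3 - 23.7 = 66.6 C
dz = 1588 - 37 = 1551 m
gradient = dT/dz * 1000 = 66.6/1551 * 1000 = 42.94 C/km

42.94


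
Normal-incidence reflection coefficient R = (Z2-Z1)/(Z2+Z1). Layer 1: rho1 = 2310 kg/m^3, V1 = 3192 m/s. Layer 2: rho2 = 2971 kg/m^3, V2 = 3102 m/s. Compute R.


Z1 = 2310 * 3192 = 7373520
Z2 = 2971 * 3102 = 9216042
R = (9216042 - 7373520) / (9216042 + 7373520) = 1842522 / 16589562 = 0.1111

0.1111


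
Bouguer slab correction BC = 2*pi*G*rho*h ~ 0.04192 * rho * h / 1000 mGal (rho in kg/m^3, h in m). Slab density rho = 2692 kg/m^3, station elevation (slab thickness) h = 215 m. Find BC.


BC = 0.04192 * rho * h / 1000
= 0.04192 * 2692 * 215 / 1000
= 24.2625 mGal

24.2625


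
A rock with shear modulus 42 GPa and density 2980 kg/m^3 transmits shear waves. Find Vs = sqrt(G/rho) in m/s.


Convert G to Pa: G = 42e9 Pa
Compute G/rho = 42e9 / 2980 = 14093959.7315
Vs = sqrt(14093959.7315) = 3754.19 m/s

3754.19


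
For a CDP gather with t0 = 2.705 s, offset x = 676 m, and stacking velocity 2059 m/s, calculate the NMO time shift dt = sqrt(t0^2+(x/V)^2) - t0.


x/Vnmo = 676/2059 = 0.328315
(x/Vnmo)^2 = 0.107791
t0^2 = 7.317025
sqrt(7.317025 + 0.107791) = 2.724851
dt = 2.724851 - 2.705 = 0.019851

0.019851


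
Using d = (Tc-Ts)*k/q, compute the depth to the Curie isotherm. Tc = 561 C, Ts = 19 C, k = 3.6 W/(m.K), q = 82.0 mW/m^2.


T_Curie - T_surf = 561 - 19 = 542 C
Convert q to W/m^2: 82.0 mW/m^2 = 0.082 W/m^2
d = 542 * 3.6 / 0.082 = 23795.12 m

23795.12


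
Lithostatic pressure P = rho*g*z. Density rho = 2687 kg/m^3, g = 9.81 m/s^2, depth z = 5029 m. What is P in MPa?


P = rho * g * z / 1e6
= 2687 * 9.81 * 5029 / 1e6
= 132561774.63 / 1e6
= 132.5618 MPa

132.5618


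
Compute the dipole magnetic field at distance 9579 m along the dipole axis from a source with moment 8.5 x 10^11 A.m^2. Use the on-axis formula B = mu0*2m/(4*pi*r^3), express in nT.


m = 8.5 x 10^11 = 850000000000 A.m^2
2m = 1700000000000 A.m^2
r^3 = 9579^3 = 878942611539
B = (4pi*10^-7) * 1700000000000 / (4*pi * 878942611539) * 1e9
= 2136283.004441 / 11045118605351.8 * 1e9
= 193.4142 nT

193.4142


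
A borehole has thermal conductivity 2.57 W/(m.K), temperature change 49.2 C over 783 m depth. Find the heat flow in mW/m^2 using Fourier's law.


q = k * dT / dz * 1000
= 2.57 * 49.2 / 783 * 1000
= 0.161487 * 1000
= 161.4866 mW/m^2

161.4866


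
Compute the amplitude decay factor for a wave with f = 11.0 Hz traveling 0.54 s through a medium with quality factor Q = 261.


pi*f*t/Q = pi*11.0*0.54/261 = 0.071498
A/A0 = exp(-0.071498) = 0.930998

0.930998


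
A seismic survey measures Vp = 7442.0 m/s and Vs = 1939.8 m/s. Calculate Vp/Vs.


Vp/Vs = 7442.0 / 1939.8
= 3.8365

3.8365


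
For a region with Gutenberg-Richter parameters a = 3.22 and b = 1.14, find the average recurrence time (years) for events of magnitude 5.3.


log10(N) = 3.22 - 1.14*5.3 = -2.822
N = 10^-2.822 = 0.001507
T = 1/N = 1/0.001507 = 663.7431 years

663.7431


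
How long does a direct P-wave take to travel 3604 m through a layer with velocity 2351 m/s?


t = x / V
= 3604 / 2351
= 1.533 s

1.533


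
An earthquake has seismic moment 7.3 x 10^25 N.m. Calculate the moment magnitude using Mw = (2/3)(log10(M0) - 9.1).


log10(M0) = log10(7.3 x 10^25) = 25.8633
Mw = 2/3 * (25.8633 - 9.1)
= 2/3 * 16.7633
= 11.18

11.18


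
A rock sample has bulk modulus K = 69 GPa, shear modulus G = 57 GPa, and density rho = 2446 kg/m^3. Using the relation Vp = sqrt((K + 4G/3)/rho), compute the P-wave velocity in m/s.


First compute the effective modulus:
K + 4G/3 = 69e9 + 4*57e9/3 = 145000000000.0 Pa
Then divide by density:
145000000000.0 / 2446 = 59280457.8904 Pa/(kg/m^3)
Take the square root:
Vp = sqrt(59280457.8904) = 7699.38 m/s

7699.38


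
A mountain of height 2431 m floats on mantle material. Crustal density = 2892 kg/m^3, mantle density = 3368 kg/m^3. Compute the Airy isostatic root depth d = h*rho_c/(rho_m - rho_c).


rho_m - rho_c = 3368 - 2892 = 476
d = 2431 * 2892 / 476
= 7030452 / 476
= 14769.86 m

14769.86


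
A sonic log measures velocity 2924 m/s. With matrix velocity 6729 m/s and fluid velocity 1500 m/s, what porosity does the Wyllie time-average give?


1/V - 1/Vm = 1/2924 - 1/6729 = 0.00019339
1/Vf - 1/Vm = 1/1500 - 1/6729 = 0.00051806
phi = 0.00019339 / 0.00051806 = 0.3733

0.3733


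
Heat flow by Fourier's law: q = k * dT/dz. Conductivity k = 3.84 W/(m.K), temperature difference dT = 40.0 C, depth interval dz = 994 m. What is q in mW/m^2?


q = k * dT / dz * 1000
= 3.84 * 40.0 / 994 * 1000
= 0.154527 * 1000
= 154.5272 mW/m^2

154.5272


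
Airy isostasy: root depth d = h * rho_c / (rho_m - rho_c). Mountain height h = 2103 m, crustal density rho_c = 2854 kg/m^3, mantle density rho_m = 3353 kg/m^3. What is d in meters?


rho_m - rho_c = 3353 - 2854 = 499
d = 2103 * 2854 / 499
= 6001962 / 499
= 12027.98 m

12027.98


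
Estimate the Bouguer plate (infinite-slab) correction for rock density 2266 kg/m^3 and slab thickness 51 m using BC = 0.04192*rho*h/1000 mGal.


BC = 0.04192 * rho * h / 1000
= 0.04192 * 2266 * 51 / 1000
= 4.8445 mGal

4.8445


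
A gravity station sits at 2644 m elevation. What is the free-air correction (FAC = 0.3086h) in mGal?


FAC = 0.3086 * h
= 0.3086 * 2644
= 815.9384 mGal

815.9384


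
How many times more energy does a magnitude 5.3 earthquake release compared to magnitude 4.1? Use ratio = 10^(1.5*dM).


M2 - M1 = 5.3 - 4.1 = 1.2
1.5 * 1.2 = 1.8
ratio = 10^1.8 = 63.1

63.1


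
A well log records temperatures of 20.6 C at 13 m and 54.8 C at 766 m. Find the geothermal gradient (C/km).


dT = 54.8 - 20.6 = 34.2 C
dz = 766 - 13 = 753 m
gradient = dT/dz * 1000 = 34.2/753 * 1000 = 45.4183 C/km

45.4183


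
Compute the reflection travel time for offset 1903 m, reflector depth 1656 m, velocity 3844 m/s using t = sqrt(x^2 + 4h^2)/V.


x^2 + 4h^2 = 1903^2 + 4*1656^2 = 3621409 + 10969344 = 14590753
sqrt(14590753) = 3819.7844
t = 3819.7844 / 3844 = 0.9937 s

0.9937


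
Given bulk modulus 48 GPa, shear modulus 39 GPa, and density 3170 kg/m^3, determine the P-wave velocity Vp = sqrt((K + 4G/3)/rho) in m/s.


First compute the effective modulus:
K + 4G/3 = 48e9 + 4*39e9/3 = 100000000000.0 Pa
Then divide by density:
100000000000.0 / 3170 = 31545741.3249 Pa/(kg/m^3)
Take the square root:
Vp = sqrt(31545741.3249) = 5616.56 m/s

5616.56


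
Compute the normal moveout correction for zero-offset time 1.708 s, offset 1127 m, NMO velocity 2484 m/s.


x/Vnmo = 1127/2484 = 0.453704
(x/Vnmo)^2 = 0.205847
t0^2 = 2.917264
sqrt(2.917264 + 0.205847) = 1.767233
dt = 1.767233 - 1.708 = 0.059233

0.059233


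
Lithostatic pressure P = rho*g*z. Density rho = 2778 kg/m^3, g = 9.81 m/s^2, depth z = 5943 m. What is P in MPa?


P = rho * g * z / 1e6
= 2778 * 9.81 * 5943 / 1e6
= 161959705.74 / 1e6
= 161.9597 MPa

161.9597


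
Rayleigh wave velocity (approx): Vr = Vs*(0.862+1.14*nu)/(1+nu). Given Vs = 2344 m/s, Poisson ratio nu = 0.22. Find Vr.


Numerator factor = 0.862 + 1.14*0.22 = 1.1128
Denominator = 1 + 0.22 = 1.22
Vr = 2344 * 1.1128 / 1.22 = 2138.04 m/s

2138.04


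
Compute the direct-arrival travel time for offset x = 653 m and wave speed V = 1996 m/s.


t = x / V
= 653 / 1996
= 0.3272 s

0.3272


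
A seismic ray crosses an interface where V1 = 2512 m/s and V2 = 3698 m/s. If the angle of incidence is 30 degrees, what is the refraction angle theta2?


sin(theta1) = sin(30 deg) = 0.5
sin(theta2) = V2/V1 * sin(theta1) = 3698/2512 * 0.5 = 0.736067
theta2 = arcsin(0.736067) = 47.3974 degrees

47.3974


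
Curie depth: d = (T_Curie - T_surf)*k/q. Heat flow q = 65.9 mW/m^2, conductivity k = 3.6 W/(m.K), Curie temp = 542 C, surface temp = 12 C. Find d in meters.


T_Curie - T_surf = 542 - 12 = 530 C
Convert q to W/m^2: 65.9 mW/m^2 = 0.0659 W/m^2
d = 530 * 3.6 / 0.0659 = 28952.96 m

28952.96


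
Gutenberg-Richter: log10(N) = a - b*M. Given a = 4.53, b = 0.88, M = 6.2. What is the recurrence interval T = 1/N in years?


log10(N) = 4.53 - 0.88*6.2 = -0.926
N = 10^-0.926 = 0.118577
T = 1/N = 1/0.118577 = 8.4333 years

8.4333


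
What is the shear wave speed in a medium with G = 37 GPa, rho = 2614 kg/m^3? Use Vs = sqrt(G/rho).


Convert G to Pa: G = 37e9 Pa
Compute G/rho = 37e9 / 2614 = 14154552.4101
Vs = sqrt(14154552.4101) = 3762.25 m/s

3762.25


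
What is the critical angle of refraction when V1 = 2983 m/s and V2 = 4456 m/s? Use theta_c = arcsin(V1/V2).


V1/V2 = 2983/4456 = 0.669434
theta_c = arcsin(0.669434) = 42.0234 degrees

42.0234


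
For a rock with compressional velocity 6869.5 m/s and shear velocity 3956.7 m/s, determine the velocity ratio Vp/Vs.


Vp/Vs = 6869.5 / 3956.7
= 1.7362

1.7362


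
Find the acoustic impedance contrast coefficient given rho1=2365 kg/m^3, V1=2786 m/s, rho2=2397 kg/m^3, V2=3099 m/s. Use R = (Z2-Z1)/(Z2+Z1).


Z1 = 2365 * 2786 = 6588890
Z2 = 2397 * 3099 = 7428303
R = (7428303 - 6588890) / (7428303 + 6588890) = 839413 / 14017193 = 0.0599

0.0599


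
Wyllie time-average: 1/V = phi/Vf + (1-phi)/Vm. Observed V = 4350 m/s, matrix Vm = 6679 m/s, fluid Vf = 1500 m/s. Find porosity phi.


1/V - 1/Vm = 1/4350 - 1/6679 = 8.016e-05
1/Vf - 1/Vm = 1/1500 - 1/6679 = 0.00051694
phi = 8.016e-05 / 0.00051694 = 0.1551

0.1551


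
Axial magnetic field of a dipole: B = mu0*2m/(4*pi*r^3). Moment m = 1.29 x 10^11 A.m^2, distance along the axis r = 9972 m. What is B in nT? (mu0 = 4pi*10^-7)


m = 1.29 x 10^11 = 129000000000 A.m^2
2m = 258000000000 A.m^2
r^3 = 9972^3 = 991623498048
B = (4pi*10^-7) * 258000000000 / (4*pi * 991623498048) * 1e9
= 324212.36185 / 12461108386378.44 * 1e9
= 26.0179 nT

26.0179


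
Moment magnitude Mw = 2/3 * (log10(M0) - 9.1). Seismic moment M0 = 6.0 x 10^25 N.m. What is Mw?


log10(M0) = log10(6.0 x 10^25) = 25.7782
Mw = 2/3 * (25.7782 - 9.1)
= 2/3 * 16.6782
= 11.12

11.12


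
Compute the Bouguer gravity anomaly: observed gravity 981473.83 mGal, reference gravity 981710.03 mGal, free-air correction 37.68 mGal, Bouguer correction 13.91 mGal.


BA = g_obs - g_ref + FAC - BC
= 981473.83 - 981710.03 + 37.68 - 13.91
= -212.43 mGal

-212.43


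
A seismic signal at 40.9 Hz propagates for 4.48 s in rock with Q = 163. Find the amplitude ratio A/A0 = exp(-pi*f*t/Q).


pi*f*t/Q = pi*40.9*4.48/163 = 3.531536
A/A0 = exp(-3.531536) = 0.02926

0.02926


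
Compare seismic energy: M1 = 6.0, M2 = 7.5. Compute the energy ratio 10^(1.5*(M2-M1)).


M2 - M1 = 7.5 - 6.0 = 1.5
1.5 * 1.5 = 2.25
ratio = 10^2.25 = 177.83

177.83


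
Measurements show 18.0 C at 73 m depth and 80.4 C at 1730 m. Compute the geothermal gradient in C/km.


dT = 80.4 - 18.0 = 62.4 C
dz = 1730 - 73 = 1657 m
gradient = dT/dz * 1000 = 62.4/1657 * 1000 = 37.6584 C/km

37.6584


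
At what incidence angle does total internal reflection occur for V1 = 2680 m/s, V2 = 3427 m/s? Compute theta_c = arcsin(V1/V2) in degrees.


V1/V2 = 2680/3427 = 0.782025
theta_c = arcsin(0.782025) = 51.4464 degrees

51.4464


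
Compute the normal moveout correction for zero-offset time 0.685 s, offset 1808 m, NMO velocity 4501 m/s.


x/Vnmo = 1808/4501 = 0.401689
(x/Vnmo)^2 = 0.161354
t0^2 = 0.469225
sqrt(0.469225 + 0.161354) = 0.79409
dt = 0.79409 - 0.685 = 0.10909

0.10909


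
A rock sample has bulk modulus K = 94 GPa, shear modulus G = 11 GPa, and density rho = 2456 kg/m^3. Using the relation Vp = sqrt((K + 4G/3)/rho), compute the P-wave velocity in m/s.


First compute the effective modulus:
K + 4G/3 = 94e9 + 4*11e9/3 = 108666666666.67 Pa
Then divide by density:
108666666666.67 / 2456 = 44245385.4506 Pa/(kg/m^3)
Take the square root:
Vp = sqrt(44245385.4506) = 6651.72 m/s

6651.72


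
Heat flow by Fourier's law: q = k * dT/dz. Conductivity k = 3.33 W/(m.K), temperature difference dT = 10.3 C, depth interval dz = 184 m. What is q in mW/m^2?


q = k * dT / dz * 1000
= 3.33 * 10.3 / 184 * 1000
= 0.186408 * 1000
= 186.4076 mW/m^2

186.4076


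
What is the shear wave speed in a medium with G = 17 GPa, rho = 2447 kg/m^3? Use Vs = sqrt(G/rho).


Convert G to Pa: G = 17e9 Pa
Compute G/rho = 17e9 / 2447 = 6947282.3866
Vs = sqrt(6947282.3866) = 2635.77 m/s

2635.77


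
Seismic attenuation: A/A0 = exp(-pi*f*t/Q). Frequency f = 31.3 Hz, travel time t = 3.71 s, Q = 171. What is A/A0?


pi*f*t/Q = pi*31.3*3.71/171 = 2.133399
A/A0 = exp(-2.133399) = 0.118434

0.118434


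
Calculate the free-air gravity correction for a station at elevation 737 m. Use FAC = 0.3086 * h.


FAC = 0.3086 * h
= 0.3086 * 737
= 227.4382 mGal

227.4382


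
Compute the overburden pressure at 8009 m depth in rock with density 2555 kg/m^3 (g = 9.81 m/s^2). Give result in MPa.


P = rho * g * z / 1e6
= 2555 * 9.81 * 8009 / 1e6
= 200741980.95 / 1e6
= 200.742 MPa

200.742


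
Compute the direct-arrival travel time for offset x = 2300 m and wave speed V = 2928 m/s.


t = x / V
= 2300 / 2928
= 0.7855 s

0.7855


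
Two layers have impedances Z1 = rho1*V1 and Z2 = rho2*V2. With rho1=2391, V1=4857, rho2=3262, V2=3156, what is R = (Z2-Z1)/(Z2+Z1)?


Z1 = 2391 * 4857 = 11613087
Z2 = 3262 * 3156 = 10294872
R = (10294872 - 11613087) / (10294872 + 11613087) = -1318215 / 21907959 = -0.0602

-0.0602


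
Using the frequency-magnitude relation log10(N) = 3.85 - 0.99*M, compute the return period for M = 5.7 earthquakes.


log10(N) = 3.85 - 0.99*5.7 = -1.793
N = 10^-1.793 = 0.016106
T = 1/N = 1/0.016106 = 62.0869 years

62.0869


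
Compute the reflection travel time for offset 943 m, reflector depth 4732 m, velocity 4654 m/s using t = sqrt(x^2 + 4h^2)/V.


x^2 + 4h^2 = 943^2 + 4*4732^2 = 889249 + 89567296 = 90456545
sqrt(90456545) = 9510.8646
t = 9510.8646 / 4654 = 2.0436 s

2.0436


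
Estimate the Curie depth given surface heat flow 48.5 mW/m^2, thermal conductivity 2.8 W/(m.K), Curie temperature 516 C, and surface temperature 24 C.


T_Curie - T_surf = 516 - 24 = 492 C
Convert q to W/m^2: 48.5 mW/m^2 = 0.0485 W/m^2
d = 492 * 2.8 / 0.0485 = 28404.12 m

28404.12


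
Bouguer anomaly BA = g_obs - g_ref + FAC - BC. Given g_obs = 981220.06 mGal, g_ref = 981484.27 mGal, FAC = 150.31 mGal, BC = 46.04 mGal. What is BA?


BA = g_obs - g_ref + FAC - BC
= 981220.06 - 981484.27 + 150.31 - 46.04
= -159.94 mGal

-159.94


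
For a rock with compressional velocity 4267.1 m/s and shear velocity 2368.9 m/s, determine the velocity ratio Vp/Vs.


Vp/Vs = 4267.1 / 2368.9
= 1.8013

1.8013


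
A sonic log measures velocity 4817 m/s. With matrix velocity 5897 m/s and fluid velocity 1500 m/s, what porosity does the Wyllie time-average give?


1/V - 1/Vm = 1/4817 - 1/5897 = 3.802e-05
1/Vf - 1/Vm = 1/1500 - 1/5897 = 0.00049709
phi = 3.802e-05 / 0.00049709 = 0.0765

0.0765


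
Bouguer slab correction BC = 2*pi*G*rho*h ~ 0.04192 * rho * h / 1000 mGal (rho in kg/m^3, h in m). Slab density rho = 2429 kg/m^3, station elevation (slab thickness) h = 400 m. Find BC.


BC = 0.04192 * rho * h / 1000
= 0.04192 * 2429 * 400 / 1000
= 40.7295 mGal

40.7295


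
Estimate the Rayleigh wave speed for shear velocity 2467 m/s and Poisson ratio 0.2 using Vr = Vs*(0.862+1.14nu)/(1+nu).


Numerator factor = 0.862 + 1.14*0.2 = 1.09
Denominator = 1 + 0.2 = 1.2
Vr = 2467 * 1.09 / 1.2 = 2240.86 m/s

2240.86


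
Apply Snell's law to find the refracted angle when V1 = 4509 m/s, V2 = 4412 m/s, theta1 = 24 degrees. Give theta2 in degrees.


sin(theta1) = sin(24 deg) = 0.406737
sin(theta2) = V2/V1 * sin(theta1) = 4412/4509 * 0.406737 = 0.397987
theta2 = arcsin(0.397987) = 23.4524 degrees

23.4524


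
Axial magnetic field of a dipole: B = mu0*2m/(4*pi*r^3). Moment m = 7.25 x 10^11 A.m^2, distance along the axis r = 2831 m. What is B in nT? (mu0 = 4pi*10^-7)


m = 7.25 x 10^11 = 725000000000 A.m^2
2m = 1450000000000 A.m^2
r^3 = 2831^3 = 22689222191
B = (4pi*10^-7) * 1450000000000 / (4*pi * 22689222191) * 1e9
= 1822123.739082 / 285121175003.65 * 1e9
= 6390.6995 nT

6390.6995


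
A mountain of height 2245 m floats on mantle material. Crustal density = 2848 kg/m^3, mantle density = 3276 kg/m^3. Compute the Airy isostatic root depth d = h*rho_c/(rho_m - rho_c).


rho_m - rho_c = 3276 - 2848 = 428
d = 2245 * 2848 / 428
= 6393760 / 428
= 14938.69 m

14938.69


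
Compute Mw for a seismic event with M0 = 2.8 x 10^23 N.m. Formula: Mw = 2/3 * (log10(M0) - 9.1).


log10(M0) = log10(2.8 x 10^23) = 23.4472
Mw = 2/3 * (23.4472 - 9.1)
= 2/3 * 14.3472
= 9.56

9.56


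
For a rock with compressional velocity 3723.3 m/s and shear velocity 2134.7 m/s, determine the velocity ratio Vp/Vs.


Vp/Vs = 3723.3 / 2134.7
= 1.7442

1.7442


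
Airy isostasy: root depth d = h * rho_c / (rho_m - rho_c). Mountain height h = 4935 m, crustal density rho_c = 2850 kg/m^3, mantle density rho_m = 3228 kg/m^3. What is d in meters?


rho_m - rho_c = 3228 - 2850 = 378
d = 4935 * 2850 / 378
= 14064750 / 378
= 37208.33 m

37208.33


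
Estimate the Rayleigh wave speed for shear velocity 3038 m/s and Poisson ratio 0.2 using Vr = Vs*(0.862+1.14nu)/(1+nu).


Numerator factor = 0.862 + 1.14*0.2 = 1.09
Denominator = 1 + 0.2 = 1.2
Vr = 3038 * 1.09 / 1.2 = 2759.52 m/s

2759.52


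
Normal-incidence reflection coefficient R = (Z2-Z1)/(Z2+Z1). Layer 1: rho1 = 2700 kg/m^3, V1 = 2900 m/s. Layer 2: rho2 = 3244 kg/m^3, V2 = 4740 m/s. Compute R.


Z1 = 2700 * 2900 = 7830000
Z2 = 3244 * 4740 = 15376560
R = (15376560 - 7830000) / (15376560 + 7830000) = 7546560 / 23206560 = 0.3252

0.3252


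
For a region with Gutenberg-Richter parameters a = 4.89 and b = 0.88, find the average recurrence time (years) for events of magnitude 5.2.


log10(N) = 4.89 - 0.88*5.2 = 0.314
N = 10^0.314 = 2.06063
T = 1/N = 1/2.06063 = 0.4853 years

0.4853


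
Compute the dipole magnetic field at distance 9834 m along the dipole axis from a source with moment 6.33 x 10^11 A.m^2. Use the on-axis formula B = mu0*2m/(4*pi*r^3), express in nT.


m = 6.33 x 10^11 = 633000000000 A.m^2
2m = 1266000000000 A.m^2
r^3 = 9834^3 = 951022105704
B = (4pi*10^-7) * 1266000000000 / (4*pi * 951022105704) * 1e9
= 1590902.519778 / 11950896242724.73 * 1e9
= 133.1199 nT

133.1199


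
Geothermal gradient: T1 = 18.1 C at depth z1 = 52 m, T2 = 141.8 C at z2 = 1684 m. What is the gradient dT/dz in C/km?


dT = 141.8 - 18.1 = 123.7 C
dz = 1684 - 52 = 1632 m
gradient = dT/dz * 1000 = 123.7/1632 * 1000 = 75.7966 C/km

75.7966


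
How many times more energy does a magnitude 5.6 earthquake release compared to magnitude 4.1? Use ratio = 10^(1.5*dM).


M2 - M1 = 5.6 - 4.1 = 1.5
1.5 * 1.5 = 2.25
ratio = 10^2.25 = 177.83

177.83


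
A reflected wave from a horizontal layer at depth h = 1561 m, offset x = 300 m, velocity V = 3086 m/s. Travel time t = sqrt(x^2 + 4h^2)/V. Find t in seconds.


x^2 + 4h^2 = 300^2 + 4*1561^2 = 90000 + 9746884 = 9836884
sqrt(9836884) = 3136.3807
t = 3136.3807 / 3086 = 1.0163 s

1.0163


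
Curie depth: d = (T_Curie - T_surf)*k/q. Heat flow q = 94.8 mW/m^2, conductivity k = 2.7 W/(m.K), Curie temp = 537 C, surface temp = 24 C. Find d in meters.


T_Curie - T_surf = 537 - 24 = 513 C
Convert q to W/m^2: 94.8 mW/m^2 = 0.0948 W/m^2
d = 513 * 2.7 / 0.0948 = 14610.76 m

14610.76


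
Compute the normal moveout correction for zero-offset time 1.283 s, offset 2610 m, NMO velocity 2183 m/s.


x/Vnmo = 2610/2183 = 1.195602
(x/Vnmo)^2 = 1.429465
t0^2 = 1.646089
sqrt(1.646089 + 1.429465) = 1.753726
dt = 1.753726 - 1.283 = 0.470726

0.470726


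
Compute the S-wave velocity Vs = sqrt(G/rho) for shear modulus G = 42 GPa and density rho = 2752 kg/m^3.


Convert G to Pa: G = 42e9 Pa
Compute G/rho = 42e9 / 2752 = 15261627.907
Vs = sqrt(15261627.907) = 3906.61 m/s

3906.61


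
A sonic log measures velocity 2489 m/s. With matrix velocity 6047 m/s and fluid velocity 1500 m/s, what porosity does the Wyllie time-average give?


1/V - 1/Vm = 1/2489 - 1/6047 = 0.0002364
1/Vf - 1/Vm = 1/1500 - 1/6047 = 0.0005013
phi = 0.0002364 / 0.0005013 = 0.4716

0.4716


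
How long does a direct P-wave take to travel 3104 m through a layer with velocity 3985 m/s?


t = x / V
= 3104 / 3985
= 0.7789 s

0.7789


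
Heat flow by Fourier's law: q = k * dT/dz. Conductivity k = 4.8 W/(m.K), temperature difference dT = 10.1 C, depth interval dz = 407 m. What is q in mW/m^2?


q = k * dT / dz * 1000
= 4.8 * 10.1 / 407 * 1000
= 0.119115 * 1000
= 119.1155 mW/m^2

119.1155


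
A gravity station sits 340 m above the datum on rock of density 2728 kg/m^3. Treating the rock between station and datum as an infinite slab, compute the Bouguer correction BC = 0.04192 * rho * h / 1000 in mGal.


BC = 0.04192 * rho * h / 1000
= 0.04192 * 2728 * 340 / 1000
= 38.8816 mGal

38.8816


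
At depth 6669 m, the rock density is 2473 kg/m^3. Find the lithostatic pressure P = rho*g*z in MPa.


P = rho * g * z / 1e6
= 2473 * 9.81 * 6669 / 1e6
= 161790806.97 / 1e6
= 161.7908 MPa

161.7908


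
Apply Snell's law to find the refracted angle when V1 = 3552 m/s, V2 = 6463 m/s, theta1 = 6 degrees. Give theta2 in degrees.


sin(theta1) = sin(6 deg) = 0.104528
sin(theta2) = V2/V1 * sin(theta1) = 6463/3552 * 0.104528 = 0.190194
theta2 = arcsin(0.190194) = 10.9641 degrees

10.9641


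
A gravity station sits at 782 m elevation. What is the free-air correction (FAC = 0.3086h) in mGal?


FAC = 0.3086 * h
= 0.3086 * 782
= 241.3252 mGal

241.3252


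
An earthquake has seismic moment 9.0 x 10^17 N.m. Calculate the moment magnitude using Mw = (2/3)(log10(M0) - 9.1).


log10(M0) = log10(9.0 x 10^17) = 17.9542
Mw = 2/3 * (17.9542 - 9.1)
= 2/3 * 8.8542
= 5.9

5.9


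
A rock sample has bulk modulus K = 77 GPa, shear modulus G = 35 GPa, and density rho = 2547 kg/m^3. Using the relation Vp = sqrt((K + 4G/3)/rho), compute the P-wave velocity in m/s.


First compute the effective modulus:
K + 4G/3 = 77e9 + 4*35e9/3 = 123666666666.67 Pa
Then divide by density:
123666666666.67 / 2547 = 48553854.2076 Pa/(kg/m^3)
Take the square root:
Vp = sqrt(48553854.2076) = 6968.06 m/s

6968.06


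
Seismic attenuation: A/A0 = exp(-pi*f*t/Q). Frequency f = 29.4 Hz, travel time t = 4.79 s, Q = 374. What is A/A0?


pi*f*t/Q = pi*29.4*4.79/374 = 1.182936
A/A0 = exp(-1.182936) = 0.306378

0.306378


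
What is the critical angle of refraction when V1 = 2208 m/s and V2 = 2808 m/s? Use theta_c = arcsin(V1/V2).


V1/V2 = 2208/2808 = 0.786325
theta_c = arcsin(0.786325) = 51.8434 degrees

51.8434


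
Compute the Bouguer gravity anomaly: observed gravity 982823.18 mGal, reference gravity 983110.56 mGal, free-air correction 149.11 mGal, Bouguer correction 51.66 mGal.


BA = g_obs - g_ref + FAC - BC
= 982823.18 - 983110.56 + 149.11 - 51.66
= -189.93 mGal

-189.93


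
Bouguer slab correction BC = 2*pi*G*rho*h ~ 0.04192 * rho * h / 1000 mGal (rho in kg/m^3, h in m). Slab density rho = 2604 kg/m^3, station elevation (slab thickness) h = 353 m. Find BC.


BC = 0.04192 * rho * h / 1000
= 0.04192 * 2604 * 353 / 1000
= 38.5334 mGal

38.5334


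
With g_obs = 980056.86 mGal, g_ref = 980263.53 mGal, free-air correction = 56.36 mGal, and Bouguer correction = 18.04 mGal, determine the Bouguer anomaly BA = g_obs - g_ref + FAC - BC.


BA = g_obs - g_ref + FAC - BC
= 980056.86 - 980263.53 + 56.36 - 18.04
= -168.35 mGal

-168.35


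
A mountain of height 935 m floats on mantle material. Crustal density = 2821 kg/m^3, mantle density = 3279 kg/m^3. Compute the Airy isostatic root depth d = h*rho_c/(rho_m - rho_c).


rho_m - rho_c = 3279 - 2821 = 458
d = 935 * 2821 / 458
= 2637635 / 458
= 5759.03 m

5759.03


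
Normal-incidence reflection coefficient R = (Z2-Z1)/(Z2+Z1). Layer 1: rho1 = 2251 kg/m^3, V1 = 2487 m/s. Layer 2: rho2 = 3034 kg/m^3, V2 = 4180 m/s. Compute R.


Z1 = 2251 * 2487 = 5598237
Z2 = 3034 * 4180 = 12682120
R = (12682120 - 5598237) / (12682120 + 5598237) = 7083883 / 18280357 = 0.3875

0.3875


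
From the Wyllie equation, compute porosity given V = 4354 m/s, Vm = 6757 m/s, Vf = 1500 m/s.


1/V - 1/Vm = 1/4354 - 1/6757 = 8.168e-05
1/Vf - 1/Vm = 1/1500 - 1/6757 = 0.00051867
phi = 8.168e-05 / 0.00051867 = 0.1575

0.1575


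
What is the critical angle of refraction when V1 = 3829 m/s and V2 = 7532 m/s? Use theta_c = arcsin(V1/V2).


V1/V2 = 3829/7532 = 0.508364
theta_c = arcsin(0.508364) = 30.5549 degrees

30.5549


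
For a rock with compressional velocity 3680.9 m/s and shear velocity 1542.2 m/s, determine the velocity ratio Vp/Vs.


Vp/Vs = 3680.9 / 1542.2
= 2.3868

2.3868


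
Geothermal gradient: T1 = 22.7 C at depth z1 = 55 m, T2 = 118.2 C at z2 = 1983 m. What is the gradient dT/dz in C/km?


dT = 118.2 - 22.7 = 95.5 C
dz = 1983 - 55 = 1928 m
gradient = dT/dz * 1000 = 95.5/1928 * 1000 = 49.5332 C/km

49.5332


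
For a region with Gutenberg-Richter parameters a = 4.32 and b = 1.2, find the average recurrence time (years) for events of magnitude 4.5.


log10(N) = 4.32 - 1.2*4.5 = -1.08
N = 10^-1.08 = 0.083176
T = 1/N = 1/0.083176 = 12.0226 years

12.0226


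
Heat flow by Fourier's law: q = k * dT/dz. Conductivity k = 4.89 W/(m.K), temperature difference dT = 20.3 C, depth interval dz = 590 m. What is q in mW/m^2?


q = k * dT / dz * 1000
= 4.89 * 20.3 / 590 * 1000
= 0.168249 * 1000
= 168.2492 mW/m^2

168.2492


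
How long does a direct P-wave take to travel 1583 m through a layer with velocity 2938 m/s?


t = x / V
= 1583 / 2938
= 0.5388 s

0.5388


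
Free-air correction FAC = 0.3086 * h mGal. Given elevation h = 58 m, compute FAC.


FAC = 0.3086 * h
= 0.3086 * 58
= 17.8988 mGal

17.8988


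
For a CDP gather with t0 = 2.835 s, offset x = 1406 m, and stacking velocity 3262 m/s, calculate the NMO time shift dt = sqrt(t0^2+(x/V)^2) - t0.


x/Vnmo = 1406/3262 = 0.431024
(x/Vnmo)^2 = 0.185782
t0^2 = 8.037225
sqrt(8.037225 + 0.185782) = 2.867579
dt = 2.867579 - 2.835 = 0.032579

0.032579


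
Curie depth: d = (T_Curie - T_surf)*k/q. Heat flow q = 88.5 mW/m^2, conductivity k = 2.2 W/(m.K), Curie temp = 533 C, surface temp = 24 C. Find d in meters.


T_Curie - T_surf = 533 - 24 = 509 C
Convert q to W/m^2: 88.5 mW/m^2 = 0.0885 W/m^2
d = 509 * 2.2 / 0.0885 = 12653.11 m

12653.11


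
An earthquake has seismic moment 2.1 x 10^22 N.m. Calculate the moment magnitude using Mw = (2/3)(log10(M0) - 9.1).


log10(M0) = log10(2.1 x 10^22) = 22.3222
Mw = 2/3 * (22.3222 - 9.1)
= 2/3 * 13.2222
= 8.81

8.81


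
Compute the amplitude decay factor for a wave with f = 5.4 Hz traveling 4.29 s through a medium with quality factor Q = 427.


pi*f*t/Q = pi*5.4*4.29/427 = 0.170441
A/A0 = exp(-0.170441) = 0.843293

0.843293


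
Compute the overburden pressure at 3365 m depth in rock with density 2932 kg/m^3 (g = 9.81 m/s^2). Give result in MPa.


P = rho * g * z / 1e6
= 2932 * 9.81 * 3365 / 1e6
= 96787225.8 / 1e6
= 96.7872 MPa

96.7872


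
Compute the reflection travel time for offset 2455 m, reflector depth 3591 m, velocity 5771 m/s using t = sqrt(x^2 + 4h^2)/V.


x^2 + 4h^2 = 2455^2 + 4*3591^2 = 6027025 + 51581124 = 57608149
sqrt(57608149) = 7590.0032
t = 7590.0032 / 5771 = 1.3152 s

1.3152


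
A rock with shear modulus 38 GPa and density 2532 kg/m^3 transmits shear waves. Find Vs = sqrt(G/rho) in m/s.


Convert G to Pa: G = 38e9 Pa
Compute G/rho = 38e9 / 2532 = 15007898.8942
Vs = sqrt(15007898.8942) = 3874.0 m/s

3874.0


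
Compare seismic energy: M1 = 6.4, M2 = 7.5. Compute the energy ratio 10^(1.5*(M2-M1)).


M2 - M1 = 7.5 - 6.4 = 1.1
1.5 * 1.1 = 1.65
ratio = 10^1.65 = 44.67

44.67


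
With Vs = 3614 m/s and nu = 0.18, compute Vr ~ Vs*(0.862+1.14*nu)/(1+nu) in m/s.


Numerator factor = 0.862 + 1.14*0.18 = 1.0672
Denominator = 1 + 0.18 = 1.18
Vr = 3614 * 1.0672 / 1.18 = 3268.53 m/s

3268.53


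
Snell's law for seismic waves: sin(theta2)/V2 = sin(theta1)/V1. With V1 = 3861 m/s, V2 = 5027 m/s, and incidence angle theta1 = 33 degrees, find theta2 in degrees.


sin(theta1) = sin(33 deg) = 0.544639
sin(theta2) = V2/V1 * sin(theta1) = 5027/3861 * 0.544639 = 0.709117
theta2 = arcsin(0.709117) = 45.1631 degrees

45.1631
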